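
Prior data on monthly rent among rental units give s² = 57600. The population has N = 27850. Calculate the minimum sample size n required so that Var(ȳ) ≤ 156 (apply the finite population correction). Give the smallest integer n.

365

Without fpc, n₀ = s²/D = 57600/156 = 369.2308.
With fpc, (1 − n/N)·s²/n ≤ D requires n ≥ n₀/(1 + n₀/N) = 369.2308/(1 + 369.2308/27850) = 364.3996.
Rounding up, n = 365.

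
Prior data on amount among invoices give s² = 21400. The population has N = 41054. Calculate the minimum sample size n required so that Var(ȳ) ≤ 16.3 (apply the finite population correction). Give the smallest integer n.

1273

Without fpc, n₀ = s²/D = 21400/16.3 = 1312.8834.
With fpc, (1 − n/N)·s²/n ≤ D requires n ≥ n₀/(1 + n₀/N) = 1312.8834/(1 + 1312.8834/41054) = 1272.1992.
Rounding up, n = 1273.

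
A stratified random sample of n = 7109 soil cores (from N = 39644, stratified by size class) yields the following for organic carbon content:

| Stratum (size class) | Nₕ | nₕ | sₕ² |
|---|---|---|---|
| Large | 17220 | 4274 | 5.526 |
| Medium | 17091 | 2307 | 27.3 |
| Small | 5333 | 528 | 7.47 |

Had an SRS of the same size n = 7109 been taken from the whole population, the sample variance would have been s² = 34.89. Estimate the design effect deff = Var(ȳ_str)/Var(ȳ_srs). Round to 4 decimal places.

Var(ȳ_str) = Σ Wₕ²(1−fₕ)sₕ²/nₕ with Wₕ = Nₕ/39644:
  Large: (17220/39644)²·(1−4274/17220)·5.526/4274 = 1.8339613 × 10^-4
  Medium: (17091/39644)²·(1−2307/17091)·27.3/2307 = 0.0019024776
  Small: (5333/39644)²·(1−528/5333)·7.47/528 = 2.3067298 × 10^-4
  → Var(ȳ_str) = 0.0023165467.
Var(ȳ_srs) = (1 − 7109/39644)·34.89/7109 = 0.0040277805.
deff = 0.0023165467 / 0.0040277805 = 0.5751.

0.5751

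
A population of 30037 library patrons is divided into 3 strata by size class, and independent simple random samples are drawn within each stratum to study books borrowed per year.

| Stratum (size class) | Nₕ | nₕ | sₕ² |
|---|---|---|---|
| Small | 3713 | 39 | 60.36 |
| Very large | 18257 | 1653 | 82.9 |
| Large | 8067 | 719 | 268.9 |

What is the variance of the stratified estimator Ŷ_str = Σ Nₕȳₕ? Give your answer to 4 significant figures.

5.848 × 10^7

Var(Ŷ_str) = Σₕ Nₕ²(1 − fₕ)sₕ²/nₕ.
Small: 3713²·(1 − 39/3713)·60.36/39 = 2.1112941 × 10^7.
Very large: 18257²·(1 − 1653/18257)·82.9/1653 = 1.5202808 × 10^7.
Large: 8067²·(1 − 719/8067)·268.9/719 = 2.2168848 × 10^7.
Sum = 5.8484597 × 10^7.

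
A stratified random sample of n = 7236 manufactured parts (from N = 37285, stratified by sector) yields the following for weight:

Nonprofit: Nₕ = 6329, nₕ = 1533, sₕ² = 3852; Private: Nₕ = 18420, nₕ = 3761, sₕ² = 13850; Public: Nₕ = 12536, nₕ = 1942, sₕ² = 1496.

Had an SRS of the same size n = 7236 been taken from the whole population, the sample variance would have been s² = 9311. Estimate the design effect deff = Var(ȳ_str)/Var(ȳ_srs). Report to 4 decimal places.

Var(ȳ_str) = Σ Wₕ²(1−fₕ)sₕ²/nₕ with Wₕ = Nₕ/37285:
  Nonprofit: (6329/37285)²·(1−1533/6329)·3852/1533 = 0.054864332
  Private: (18420/37285)²·(1−3761/18420)·13850/3761 = 0.71527347
  Public: (12536/37285)²·(1−1942/12536)·1496/1942 = 0.07359241
  → Var(ȳ_str) = 0.84373021.
Var(ȳ_srs) = (1 − 7236/37285)·9311/7236 = 1.0370356.
deff = 0.84373021 / 1.0370356 = 0.8136.

0.8136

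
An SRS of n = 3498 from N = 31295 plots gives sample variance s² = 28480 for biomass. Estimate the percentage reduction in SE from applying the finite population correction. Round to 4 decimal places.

5.7543

f = n/N = 3498/31295 = 0.11177504.
SE_no-fpc = √(s²/n) = 2.8533831; SE_fpc = √((1−f)s²/n) = 2.6891905.
Ratio = √(1−f) = 0.94245687. Reduction = 100·(1 − 0.94245687) = 5.7543%.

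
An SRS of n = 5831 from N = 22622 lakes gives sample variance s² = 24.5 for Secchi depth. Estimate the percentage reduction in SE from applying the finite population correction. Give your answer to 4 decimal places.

f = n/N = 5831/22622 = 0.25775793.
SE_no-fpc = √(s²/n) = 0.064820372; SE_fpc = √((1−f)s²/n) = 0.055845001.
Ratio = √(1−f) = 0.86153472. Reduction = 100·(1 − 0.86153472) = 13.8465%.

13.8465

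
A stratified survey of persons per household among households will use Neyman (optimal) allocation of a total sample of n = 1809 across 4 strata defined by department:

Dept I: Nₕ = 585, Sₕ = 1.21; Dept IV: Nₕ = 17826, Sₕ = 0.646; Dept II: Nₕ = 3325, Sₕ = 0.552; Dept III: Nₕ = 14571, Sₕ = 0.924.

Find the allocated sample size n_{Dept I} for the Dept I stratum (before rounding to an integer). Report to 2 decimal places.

Neyman allocation: nₕ = n·NₕSₕ / Σⱼ NⱼSⱼ.
Σ NⱼSⱼ = 585·1.21 + 17826·0.646 + 3325·0.552 + 14571·0.924 = 27522.45.
n_{Dept I} = 1809·585·1.21 / 27522.45 = 46.53.

46.53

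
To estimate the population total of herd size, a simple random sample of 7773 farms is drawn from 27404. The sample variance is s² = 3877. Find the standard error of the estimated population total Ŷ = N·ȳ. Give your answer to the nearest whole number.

16381

Var(Ŷ) = N²·Var(ȳ) = N²·(1 − n/N)·s²/n.
f = 7773/27404 = 0.28364472; Var(ȳ) = 0.71635528·3877/7773 = 0.35730212.
Var(Ŷ) = 27404² · 0.35730212 = 2.6832647 × 10^8.
SE(Ŷ) = √(2.6832647 × 10^8) = 16381.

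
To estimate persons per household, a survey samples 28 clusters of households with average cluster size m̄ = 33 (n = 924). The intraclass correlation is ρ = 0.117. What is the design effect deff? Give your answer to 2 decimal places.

4.74

deff = 1 + (33 − 1)·0.117 = 1 + 3.744 = 4.744.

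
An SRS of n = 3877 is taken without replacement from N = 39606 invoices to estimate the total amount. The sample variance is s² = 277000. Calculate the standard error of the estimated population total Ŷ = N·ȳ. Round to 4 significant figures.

Var(Ŷ) = N²·Var(ȳ) = N²·(1 − n/N)·s²/n.
f = 3877/39606 = 0.09788921; Var(ȳ) = 0.90211079·277000/3877 = 64.453105.
Var(Ŷ) = 39606² · 64.453105 = 1.0110341 × 10^11.
SE(Ŷ) = √(1.0110341 × 10^11) = 318000.

318000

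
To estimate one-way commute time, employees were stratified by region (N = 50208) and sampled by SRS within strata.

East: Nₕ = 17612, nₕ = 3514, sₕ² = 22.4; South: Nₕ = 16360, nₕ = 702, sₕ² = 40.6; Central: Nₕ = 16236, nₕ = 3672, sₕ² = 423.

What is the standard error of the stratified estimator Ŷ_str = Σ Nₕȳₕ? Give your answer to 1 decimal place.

6316.4

Var(Ŷ_str) = Σₕ Nₕ²(1 − fₕ)sₕ²/nₕ.
East: 17612²·(1 − 3514/17612)·22.4/3514 = 1.5827504 × 10^6.
South: 16360²·(1 − 702/16360)·40.6/702 = 1.4815234 × 10^7.
Central: 16236²·(1 − 3672/16236)·423/3672 = 2.3498745 × 10^7.
Sum = 3.9896729 × 10^7.
SE = √(3.9896729 × 10^7) = 6316.4.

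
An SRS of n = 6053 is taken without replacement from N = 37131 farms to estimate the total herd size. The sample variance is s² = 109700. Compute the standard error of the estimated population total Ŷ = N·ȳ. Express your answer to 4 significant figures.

144600

Var(Ŷ) = N²·Var(ȳ) = N²·(1 − n/N)·s²/n.
f = 6053/37131 = 0.16301742; Var(ȳ) = 0.83698258·109700/6053 = 15.16884.
Var(Ŷ) = 37131² · 15.16884 = 2.0913449 × 10^10.
SE(Ŷ) = √(2.0913449 × 10^10) = 144600.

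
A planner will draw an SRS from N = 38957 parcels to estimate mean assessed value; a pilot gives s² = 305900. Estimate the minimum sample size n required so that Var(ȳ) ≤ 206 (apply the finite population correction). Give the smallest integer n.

1431

Without fpc, n₀ = s²/D = 305900/206 = 1484.9515.
With fpc, (1 − n/N)·s²/n ≤ D requires n ≥ n₀/(1 + n₀/N) = 1484.9515/(1 + 1484.9515/38957) = 1430.4269.
Rounding up, n = 1431.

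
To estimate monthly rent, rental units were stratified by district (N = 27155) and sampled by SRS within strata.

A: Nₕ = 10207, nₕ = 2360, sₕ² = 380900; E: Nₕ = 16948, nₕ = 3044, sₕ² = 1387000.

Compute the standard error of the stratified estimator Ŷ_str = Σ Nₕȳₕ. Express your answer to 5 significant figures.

Var(Ŷ_str) = Σₕ Nₕ²(1 − fₕ)sₕ²/nₕ.
A: 10207²·(1 − 2360/10207)·380900/2360 = 1.2927089 × 10^10.
E: 16948²·(1 − 3044/16948)·1387000/3044 = 1.0737175 × 10^11.
Sum = 1.2029884 × 10^11.
SE = √(1.2029884 × 10^11) = 346840.

346840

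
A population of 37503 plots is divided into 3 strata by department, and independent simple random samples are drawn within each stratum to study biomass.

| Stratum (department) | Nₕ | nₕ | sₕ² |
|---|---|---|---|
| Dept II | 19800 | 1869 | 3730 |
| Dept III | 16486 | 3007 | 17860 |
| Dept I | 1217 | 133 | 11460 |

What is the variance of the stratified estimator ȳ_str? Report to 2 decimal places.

Var(ȳ_str) = Σₕ Wₕ²(1 − fₕ)sₕ²/nₕ with Wₕ = Nₕ/N, N = 37503.
Dept II: Wₕ = 0.52795776; term = 0.52795776²·(1 − 0.09439394)·3730/1869 = 0.5037757.
Dept III: Wₕ = 0.43959150; term = 0.43959150²·(1 − 0.18239719)·17860/3007 = 0.93840211.
Dept I: Wₕ = 0.03245074; term = 0.03245074²·(1 − 0.10928513)·11460/133 = 0.080820367.
Sum = 1.5229982.

1.52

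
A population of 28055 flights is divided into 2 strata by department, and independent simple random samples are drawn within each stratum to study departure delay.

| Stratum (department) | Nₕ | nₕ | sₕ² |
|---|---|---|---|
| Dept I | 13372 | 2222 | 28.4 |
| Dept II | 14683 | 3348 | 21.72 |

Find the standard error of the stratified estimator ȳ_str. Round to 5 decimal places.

Var(ȳ_str) = Σₕ Wₕ²(1 − fₕ)sₕ²/nₕ with Wₕ = Nₕ/N, N = 28055.
Dept I: Wₕ = 0.47663518; term = 0.47663518²·(1 − 0.16616811)·28.4/2222 = 0.0024211683.
Dept II: Wₕ = 0.52336482; term = 0.52336482²·(1 − 0.22801880)·21.72/3348 = 0.0013717979.
Sum = 0.0037929662.
SE = √(0.0037929662) = 0.06159.

0.06159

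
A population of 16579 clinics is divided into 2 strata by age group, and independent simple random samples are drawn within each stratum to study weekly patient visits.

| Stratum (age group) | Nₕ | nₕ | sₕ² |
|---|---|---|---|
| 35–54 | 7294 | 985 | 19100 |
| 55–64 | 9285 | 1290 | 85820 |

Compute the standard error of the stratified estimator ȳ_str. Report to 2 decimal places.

Var(ȳ_str) = Σₕ Wₕ²(1 − fₕ)sₕ²/nₕ with Wₕ = Nₕ/N, N = 16579.
35–54: Wₕ = 0.43995416; term = 0.43995416²·(1 − 0.13504250)·19100/985 = 3.2464354.
55–64: Wₕ = 0.56004584; term = 0.56004584²·(1 − 0.13893376)·85820/1290 = 17.967287.
Sum = 21.213722.
SE = √(21.213722) = 4.61.

4.61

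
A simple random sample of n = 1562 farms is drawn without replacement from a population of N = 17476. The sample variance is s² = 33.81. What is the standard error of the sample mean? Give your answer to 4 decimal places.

0.1404

Under SRS without replacement, Var(ȳ) = (1 − f)·s²/n with f = n/N = 1562/17476 = 0.08937972.
Var(ȳ) = (1 − 0.08937972)·33.81/1562 = 0.91062028·0.021645327 = 0.019710673.
SE(ȳ) = √(0.019710673) = 0.1404.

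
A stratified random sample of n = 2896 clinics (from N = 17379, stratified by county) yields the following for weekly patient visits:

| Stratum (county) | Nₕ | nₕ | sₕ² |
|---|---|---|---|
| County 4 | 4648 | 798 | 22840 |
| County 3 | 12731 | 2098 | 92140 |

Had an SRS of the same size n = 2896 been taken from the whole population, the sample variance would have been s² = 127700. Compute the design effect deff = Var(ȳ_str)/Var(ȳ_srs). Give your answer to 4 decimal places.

Var(ȳ_str) = Σ Wₕ²(1−fₕ)sₕ²/nₕ with Wₕ = Nₕ/17379:
  County 4: (4648/17379)²·(1−798/4648)·22840/798 = 1.6957838
  County 3: (12731/17379)²·(1−2098/12731)·92140/2098 = 19.683915
  → Var(ȳ_str) = 21.379699.
Var(ȳ_srs) = (1 − 2896/17379)·127700/2896 = 36.747355.
deff = 21.379699 / 36.747355 = 0.5818.

0.5818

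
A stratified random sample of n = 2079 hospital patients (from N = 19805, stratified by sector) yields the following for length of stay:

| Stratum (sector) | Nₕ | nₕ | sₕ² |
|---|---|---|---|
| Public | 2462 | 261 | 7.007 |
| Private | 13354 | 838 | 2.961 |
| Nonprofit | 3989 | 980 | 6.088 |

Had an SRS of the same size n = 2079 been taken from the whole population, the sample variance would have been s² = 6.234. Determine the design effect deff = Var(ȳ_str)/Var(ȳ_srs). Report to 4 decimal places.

Var(ȳ_str) = Σ Wₕ²(1−fₕ)sₕ²/nₕ with Wₕ = Nₕ/19805:
  Public: (2462/19805)²·(1−261/2462)·7.007/261 = 3.7089417 × 10^-4
  Private: (13354/19805)²·(1−838/13354)·2.961/838 = 0.0015056417
  Nonprofit: (3989/19805)²·(1−980/3989)·6.088/980 = 1.9010131 × 10^-4
  → Var(ȳ_str) = 0.0020666372.
Var(ȳ_srs) = (1 − 2079/19805)·6.234/2079 = 0.002683788.
deff = 0.0020666372 / 0.002683788 = 0.7700.

0.7700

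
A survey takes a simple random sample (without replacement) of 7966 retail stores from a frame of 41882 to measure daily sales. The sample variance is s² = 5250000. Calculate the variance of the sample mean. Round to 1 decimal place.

Under SRS without replacement, Var(ȳ) = (1 − f)·s²/n with f = n/N = 7966/41882 = 0.19020104.
Var(ȳ) = (1 − 0.19020104)·5250000/7966 = 0.80979896·659.05097 = 533.69879.

533.7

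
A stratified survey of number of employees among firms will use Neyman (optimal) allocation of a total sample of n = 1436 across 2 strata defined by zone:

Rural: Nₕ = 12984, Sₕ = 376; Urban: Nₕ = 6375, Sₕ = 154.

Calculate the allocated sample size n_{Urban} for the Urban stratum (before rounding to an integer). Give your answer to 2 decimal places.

240.43

Neyman allocation: nₕ = n·NₕSₕ / Σⱼ NⱼSⱼ.
Σ NⱼSⱼ = 12984·376 + 6375·154 = 5.863734 × 10^6.
n_{Urban} = 1436·6375·154 / (5.863734 × 10^6) = 240.43.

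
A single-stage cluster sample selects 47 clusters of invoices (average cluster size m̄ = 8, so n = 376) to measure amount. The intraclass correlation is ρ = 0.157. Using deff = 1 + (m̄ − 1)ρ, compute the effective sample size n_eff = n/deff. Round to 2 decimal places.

179.13

deff = 1 + (8 − 1)·0.157 = 1 + 1.099 = 2.099.
n_eff = 376 / 2.099 = 179.13.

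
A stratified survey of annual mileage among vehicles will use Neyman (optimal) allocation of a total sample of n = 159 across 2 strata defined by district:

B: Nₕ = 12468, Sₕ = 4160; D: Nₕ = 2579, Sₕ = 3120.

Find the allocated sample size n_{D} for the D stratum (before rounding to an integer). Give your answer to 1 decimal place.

21.4

Neyman allocation: nₕ = n·NₕSₕ / Σⱼ NⱼSⱼ.
Σ NⱼSⱼ = 12468·4160 + 2579·3120 = 5.991336 × 10^7.
n_{D} = 159·2579·3120 / (5.991336 × 10^7) = 21.4.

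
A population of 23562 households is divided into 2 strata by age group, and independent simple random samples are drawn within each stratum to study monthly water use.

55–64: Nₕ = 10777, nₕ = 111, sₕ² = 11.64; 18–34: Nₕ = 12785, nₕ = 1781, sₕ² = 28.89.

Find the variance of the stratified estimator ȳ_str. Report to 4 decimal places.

0.0258

Var(ȳ_str) = Σₕ Wₕ²(1 − fₕ)sₕ²/nₕ with Wₕ = Nₕ/N, N = 23562.
55–64: Wₕ = 0.45738902; term = 0.45738902²·(1 − 0.01029971)·11.64/111 = 0.021712266.
18–34: Wₕ = 0.54261098; term = 0.54261098²·(1 − 0.13930387)·28.89/1781 = 0.0041106513.
Sum = 0.025822917.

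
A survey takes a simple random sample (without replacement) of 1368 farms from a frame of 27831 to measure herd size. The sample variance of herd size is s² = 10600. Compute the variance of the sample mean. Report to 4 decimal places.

7.3677

Under SRS without replacement, Var(ȳ) = (1 − f)·s²/n with f = n/N = 1368/27831 = 0.04915382.
Var(ȳ) = (1 − 0.04915382)·10600/1368 = 0.95084618·7.748538 = 7.3676678.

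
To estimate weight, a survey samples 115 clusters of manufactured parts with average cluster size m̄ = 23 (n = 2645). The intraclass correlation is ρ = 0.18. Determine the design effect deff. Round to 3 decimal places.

4.960

deff = 1 + (23 − 1)·0.18 = 1 + 3.96 = 4.96.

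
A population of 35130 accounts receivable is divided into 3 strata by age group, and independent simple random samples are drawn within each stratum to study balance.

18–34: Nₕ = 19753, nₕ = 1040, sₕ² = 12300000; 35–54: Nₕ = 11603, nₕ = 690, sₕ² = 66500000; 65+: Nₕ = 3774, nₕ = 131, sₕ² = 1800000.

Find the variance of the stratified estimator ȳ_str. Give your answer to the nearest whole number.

13584

Var(ȳ_str) = Σₕ Wₕ²(1 − fₕ)sₕ²/nₕ with Wₕ = Nₕ/N, N = 35130.
18–34: Wₕ = 0.56228295; term = 0.56228295²·(1 − 0.05265023)·12300000/1040 = 3542.354.
35–54: Wₕ = 0.33028750; term = 0.33028750²·(1 − 0.05946738)·66500000/690 = 9888.5065.
65+: Wₕ = 0.10742955; term = 0.10742955²·(1 − 0.03471118)·1800000/131 = 153.0756.
Sum = 13583.936.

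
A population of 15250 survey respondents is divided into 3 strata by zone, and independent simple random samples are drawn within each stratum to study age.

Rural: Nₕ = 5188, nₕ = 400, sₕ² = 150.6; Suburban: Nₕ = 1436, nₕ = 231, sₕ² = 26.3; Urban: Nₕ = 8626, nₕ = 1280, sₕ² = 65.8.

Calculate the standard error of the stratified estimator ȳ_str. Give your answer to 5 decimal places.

Var(ȳ_str) = Σₕ Wₕ²(1 − fₕ)sₕ²/nₕ with Wₕ = Nₕ/N, N = 15250.
Rural: Wₕ = 0.34019672; term = 0.34019672²·(1 − 0.07710100)·150.6/400 = 0.040214197.
Suburban: Wₕ = 0.09416393; term = 0.09416393²·(1 − 0.16086351)·26.3/231 = 8.4712123 × 10^-4.
Urban: Wₕ = 0.56563934; term = 0.56563934²·(1 − 0.14838859)·65.8/1280 = 0.014006725.
Sum = 0.055068043.
SE = √(0.055068043) = 0.23467.

0.23467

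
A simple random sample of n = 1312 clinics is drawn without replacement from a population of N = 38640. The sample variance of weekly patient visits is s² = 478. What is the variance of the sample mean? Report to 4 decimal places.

0.3520

Under SRS without replacement, Var(ȳ) = (1 − f)·s²/n with f = n/N = 1312/38640 = 0.03395445.
Var(ȳ) = (1 − 0.03395445)·478/1312 = 0.96604555·0.36432927 = 0.35195867.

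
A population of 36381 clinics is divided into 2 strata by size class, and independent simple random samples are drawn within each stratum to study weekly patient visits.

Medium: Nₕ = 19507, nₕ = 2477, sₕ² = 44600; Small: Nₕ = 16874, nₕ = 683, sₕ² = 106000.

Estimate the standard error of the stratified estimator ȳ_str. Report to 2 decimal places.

6.05

Var(ȳ_str) = Σₕ Wₕ²(1 − fₕ)sₕ²/nₕ with Wₕ = Nₕ/N, N = 36381.
Medium: Wₕ = 0.53618647; term = 0.53618647²·(1 − 0.12698006)·44600/2477 = 4.5192329.
Small: Wₕ = 0.46381353; term = 0.46381353²·(1 − 0.04047647)·106000/683 = 32.035213.
Sum = 36.554446.
SE = √(36.554446) = 6.05.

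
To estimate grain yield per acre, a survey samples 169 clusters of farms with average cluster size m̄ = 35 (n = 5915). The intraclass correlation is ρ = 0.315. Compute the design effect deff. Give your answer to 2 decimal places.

11.71

deff = 1 + (35 − 1)·0.315 = 1 + 10.71 = 11.71.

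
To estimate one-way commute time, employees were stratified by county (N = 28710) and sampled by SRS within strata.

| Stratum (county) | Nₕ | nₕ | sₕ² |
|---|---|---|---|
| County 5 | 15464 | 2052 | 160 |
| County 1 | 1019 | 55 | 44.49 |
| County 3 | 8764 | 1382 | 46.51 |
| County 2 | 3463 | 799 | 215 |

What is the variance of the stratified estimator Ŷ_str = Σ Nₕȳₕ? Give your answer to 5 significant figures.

2.1626 × 10^7

Var(Ŷ_str) = Σₕ Nₕ²(1 − fₕ)sₕ²/nₕ.
County 5: 15464²·(1 − 2052/15464)·160/2052 = 1.6171787 × 10^7.
County 1: 1019²·(1 − 55/1019)·44.49/55 = 794604.34.
County 3: 8764²·(1 − 1382/8764)·46.51/1382 = 2.1772821 × 10^6.
County 2: 3463²·(1 − 799/3463)·215/799 = 2.4824379 × 10^6.
Sum = 2.1626111 × 10^7.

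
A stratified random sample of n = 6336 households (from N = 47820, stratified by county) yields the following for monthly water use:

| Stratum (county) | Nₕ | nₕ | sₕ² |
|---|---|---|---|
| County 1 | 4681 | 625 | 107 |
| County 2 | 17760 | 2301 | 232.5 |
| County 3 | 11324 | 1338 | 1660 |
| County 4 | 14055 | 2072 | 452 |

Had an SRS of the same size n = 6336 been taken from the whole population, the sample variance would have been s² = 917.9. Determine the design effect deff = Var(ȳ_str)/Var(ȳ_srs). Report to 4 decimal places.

0.7239

Var(ȳ_str) = Σ Wₕ²(1−fₕ)sₕ²/nₕ with Wₕ = Nₕ/47820:
  County 1: (4681/47820)²·(1−625/4681)·107/625 = 0.001421416
  County 2: (17760/47820)²·(1−2301/17760)·232.5/2301 = 0.012131418
  County 3: (11324/47820)²·(1−1338/11324)·1660/1338 = 0.061351368
  County 4: (14055/47820)²·(1−2072/14055)·452/2072 = 0.016066673
  → Var(ȳ_str) = 0.090970875.
Var(ȳ_srs) = (1 − 6336/47820)·917.9/6336 = 0.12567568.
deff = 0.090970875 / 0.12567568 = 0.7239.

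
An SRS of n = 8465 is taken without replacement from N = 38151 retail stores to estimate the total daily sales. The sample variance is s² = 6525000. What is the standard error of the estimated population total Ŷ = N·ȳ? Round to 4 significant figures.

Var(Ŷ) = N²·Var(ȳ) = N²·(1 − n/N)·s²/n.
f = 8465/38151 = 0.22188147; Var(ȳ) = 0.77811853·6525000/8465 = 599.79012.
Var(Ŷ) = 38151² · 599.79012 = 8.729938 × 10^11.
SE(Ŷ) = √(8.729938 × 10^11) = 934300.

934300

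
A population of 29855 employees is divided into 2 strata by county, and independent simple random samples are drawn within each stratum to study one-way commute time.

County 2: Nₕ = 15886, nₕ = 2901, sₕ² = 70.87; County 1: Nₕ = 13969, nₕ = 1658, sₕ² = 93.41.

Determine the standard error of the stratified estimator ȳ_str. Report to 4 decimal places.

Var(ȳ_str) = Σₕ Wₕ²(1 − fₕ)sₕ²/nₕ with Wₕ = Nₕ/N, N = 29855.
County 2: Wₕ = 0.53210518; term = 0.53210518²·(1 − 0.18261362)·70.87/2901 = 0.005653756.
County 1: Wₕ = 0.46789482; term = 0.46789482²·(1 − 0.11869139)·93.41/1658 = 0.010870095.
Sum = 0.016523851.
SE = √(0.016523851) = 0.1285.

0.1285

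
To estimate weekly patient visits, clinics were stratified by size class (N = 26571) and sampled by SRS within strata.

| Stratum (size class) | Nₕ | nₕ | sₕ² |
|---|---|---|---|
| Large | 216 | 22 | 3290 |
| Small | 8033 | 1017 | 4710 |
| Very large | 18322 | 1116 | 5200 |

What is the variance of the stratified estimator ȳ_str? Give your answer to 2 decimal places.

Var(ȳ_str) = Σₕ Wₕ²(1 − fₕ)sₕ²/nₕ with Wₕ = Nₕ/N, N = 26571.
Large: Wₕ = 0.00812916; term = 0.00812916²·(1 − 0.10185185)·3290/22 = 0.0088759102.
Small: Wₕ = 0.30232208; term = 0.30232208²·(1 − 0.12660276)·4710/1017 = 0.36970175.
Very large: Wₕ = 0.68954876; term = 0.68954876²·(1 − 0.06091038)·5200/1116 = 2.0805404.
Sum = 2.4591181.

2.46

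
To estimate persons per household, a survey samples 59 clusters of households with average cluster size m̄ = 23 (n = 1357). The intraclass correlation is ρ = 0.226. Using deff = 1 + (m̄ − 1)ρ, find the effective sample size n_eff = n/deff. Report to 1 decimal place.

deff = 1 + (23 − 1)·0.226 = 1 + 4.972 = 5.972.
n_eff = 1357 / 5.972 = 227.2.

227.2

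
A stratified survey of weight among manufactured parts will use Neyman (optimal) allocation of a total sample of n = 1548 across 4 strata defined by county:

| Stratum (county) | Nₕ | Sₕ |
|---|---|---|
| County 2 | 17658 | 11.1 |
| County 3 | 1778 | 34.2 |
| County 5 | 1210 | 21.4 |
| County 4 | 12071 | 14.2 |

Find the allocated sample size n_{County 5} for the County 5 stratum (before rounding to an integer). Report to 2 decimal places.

88.27

Neyman allocation: nₕ = n·NₕSₕ / Σⱼ NⱼSⱼ.
Σ NⱼSⱼ = 17658·11.1 + 1778·34.2 + 1210·21.4 + 12071·14.2 = 454113.6.
n_{County 5} = 1548·1210·21.4 / 454113.6 = 88.27.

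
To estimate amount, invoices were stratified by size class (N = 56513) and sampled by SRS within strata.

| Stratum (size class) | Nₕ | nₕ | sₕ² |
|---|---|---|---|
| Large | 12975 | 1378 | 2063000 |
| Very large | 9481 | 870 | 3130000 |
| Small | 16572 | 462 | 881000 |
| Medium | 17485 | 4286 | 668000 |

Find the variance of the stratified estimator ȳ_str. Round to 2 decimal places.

Var(ȳ_str) = Σₕ Wₕ²(1 − fₕ)sₕ²/nₕ with Wₕ = Nₕ/N, N = 56513.
Large: Wₕ = 0.22959319; term = 0.22959319²·(1 − 0.10620424)·2063000/1378 = 70.535266.
Very large: Wₕ = 0.16776671; term = 0.16776671²·(1 − 0.09176247)·3130000/870 = 91.967863.
Small: Wₕ = 0.29324226; term = 0.29324226²·(1 − 0.02787835)·881000/462 = 159.4071.
Medium: Wₕ = 0.30939784; term = 0.30939784²·(1 − 0.24512439)·668000/4286 = 11.262485.
Sum = 333.17271.

333.17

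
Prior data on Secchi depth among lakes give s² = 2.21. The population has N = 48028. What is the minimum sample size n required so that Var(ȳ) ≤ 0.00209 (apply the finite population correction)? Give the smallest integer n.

Without fpc, n₀ = s²/D = 2.21/0.00209 = 1057.4163.
With fpc, (1 − n/N)·s²/n ≤ D requires n ≥ n₀/(1 + n₀/N) = 1057.4163/(1 + 1057.4163/48028) = 1034.6370.
Rounding up, n = 1035.

1035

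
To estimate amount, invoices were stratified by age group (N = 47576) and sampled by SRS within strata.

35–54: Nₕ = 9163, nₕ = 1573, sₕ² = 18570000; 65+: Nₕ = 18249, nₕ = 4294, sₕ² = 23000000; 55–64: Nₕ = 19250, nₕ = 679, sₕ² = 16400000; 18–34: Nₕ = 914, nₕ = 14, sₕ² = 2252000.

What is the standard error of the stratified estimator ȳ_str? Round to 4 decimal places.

69.5598

Var(ȳ_str) = Σₕ Wₕ²(1 − fₕ)sₕ²/nₕ with Wₕ = Nₕ/N, N = 47576.
35–54: Wₕ = 0.19259711; term = 0.19259711²·(1 − 0.17166867)·18570000/1573 = 362.73277.
65+: Wₕ = 0.38357575; term = 0.38357575²·(1 − 0.23530056)·23000000/4294 = 602.64125.
55–64: Wₕ = 0.40461577; term = 0.40461577²·(1 − 0.03527273)·16400000/679 = 3814.7339.
18–34: Wₕ = 0.01921137; term = 0.01921137²·(1 − 0.01531729)·2252000/14 = 58.459245.
Sum = 4838.5672.
SE = √(4838.5672) = 69.5598.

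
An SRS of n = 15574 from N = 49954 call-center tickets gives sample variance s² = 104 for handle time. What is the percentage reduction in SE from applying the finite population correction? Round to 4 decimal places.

f = n/N = 15574/49954 = 0.31176683.
SE_no-fpc = √(s²/n) = 0.081717785; SE_fpc = √((1−f)s²/n) = 0.067792927.
Ratio = √(1−f) = 0.82959820. Reduction = 100·(1 − 0.82959820) = 17.0402%.

17.0402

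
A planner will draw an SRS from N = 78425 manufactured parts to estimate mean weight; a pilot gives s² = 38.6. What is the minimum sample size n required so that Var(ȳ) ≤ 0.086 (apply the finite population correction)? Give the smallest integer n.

Without fpc, n₀ = s²/D = 38.6/0.086 = 448.8372.
With fpc, (1 − n/N)·s²/n ≤ D requires n ≥ n₀/(1 + n₀/N) = 448.8372/(1 + 448.8372/78425) = 446.2831.
Rounding up, n = 447.

447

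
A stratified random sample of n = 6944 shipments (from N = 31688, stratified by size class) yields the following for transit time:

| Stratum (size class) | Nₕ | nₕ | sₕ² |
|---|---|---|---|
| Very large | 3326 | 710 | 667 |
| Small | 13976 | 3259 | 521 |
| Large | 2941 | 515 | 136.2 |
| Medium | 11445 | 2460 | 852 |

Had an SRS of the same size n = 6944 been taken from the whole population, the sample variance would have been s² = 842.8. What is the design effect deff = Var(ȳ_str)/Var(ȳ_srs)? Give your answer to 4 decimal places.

0.7316

Var(ȳ_str) = Σ Wₕ²(1−fₕ)sₕ²/nₕ with Wₕ = Nₕ/31688:
  Very large: (3326/31688)²·(1−710/3326)·667/710 = 0.0081402513
  Small: (13976/31688)²·(1−3259/13976)·521/3259 = 0.023846235
  Large: (2941/31688)²·(1−515/2941)·136.2/515 = 0.0018791699
  Medium: (11445/31688)²·(1−2460/11445)·852/2460 = 0.035468981
  → Var(ȳ_str) = 0.069334637.
Var(ȳ_srs) = (1 − 6944/31688)·842.8/6944 = 0.094774149.
deff = 0.069334637 / 0.094774149 = 0.7316.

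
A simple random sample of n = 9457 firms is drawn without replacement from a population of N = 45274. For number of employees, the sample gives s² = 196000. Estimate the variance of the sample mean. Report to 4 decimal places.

Under SRS without replacement, Var(ȳ) = (1 − f)·s²/n with f = n/N = 9457/45274 = 0.20888369.
Var(ȳ) = (1 − 0.20888369)·196000/9457 = 0.79111631·20.725389 = 16.396193.

16.3962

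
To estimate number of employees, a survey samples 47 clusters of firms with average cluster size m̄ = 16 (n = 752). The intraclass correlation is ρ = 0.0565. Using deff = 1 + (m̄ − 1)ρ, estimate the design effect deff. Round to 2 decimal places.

1.85

deff = 1 + (16 − 1)·0.0565 = 1 + 0.8475 = 1.8475.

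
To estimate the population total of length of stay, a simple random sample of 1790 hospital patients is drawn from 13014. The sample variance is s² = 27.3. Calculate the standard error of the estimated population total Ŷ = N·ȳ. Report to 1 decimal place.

Var(Ŷ) = N²·Var(ȳ) = N²·(1 − n/N)·s²/n.
f = 1790/13014 = 0.13754418; Var(ȳ) = 0.86245582·27.3/1790 = 0.013153656.
Var(Ŷ) = 13014² · 0.013153656 = 2.2277584 × 10^6.
SE(Ŷ) = √(2.2277584 × 10^6) = 1492.6.

1492.6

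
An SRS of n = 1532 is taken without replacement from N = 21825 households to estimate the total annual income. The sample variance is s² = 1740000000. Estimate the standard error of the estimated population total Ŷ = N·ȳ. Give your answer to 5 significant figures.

Var(Ŷ) = N²·Var(ȳ) = N²·(1 − n/N)·s²/n.
f = 1532/21825 = 0.07019473; Var(ȳ) = 0.92980527·1740000000/1532 = 1.0560451 × 10^6.
Var(Ŷ) = 21825² · (1.0560451 × 10^6) = 5.0302662 × 10^14.
SE(Ŷ) = √(5.0302662 × 10^14) = 2.2428 × 10^7.

2.2428 × 10^7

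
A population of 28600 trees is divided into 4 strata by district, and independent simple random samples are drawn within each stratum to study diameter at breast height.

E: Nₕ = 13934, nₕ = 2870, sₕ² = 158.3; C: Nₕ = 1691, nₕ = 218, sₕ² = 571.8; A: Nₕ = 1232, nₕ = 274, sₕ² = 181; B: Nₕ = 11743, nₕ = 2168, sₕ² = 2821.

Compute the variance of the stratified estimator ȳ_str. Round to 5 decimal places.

0.19820

Var(ȳ_str) = Σₕ Wₕ²(1 − fₕ)sₕ²/nₕ with Wₕ = Nₕ/N, N = 28600.
E: Wₕ = 0.48720280; term = 0.48720280²·(1 − 0.20597101)·158.3/2870 = 0.010395728.
C: Wₕ = 0.05912587; term = 0.05912587²·(1 − 0.12891780)·571.8/218 = 0.0079873358.
A: Wₕ = 0.04307692; term = 0.04307692²·(1 − 0.22240260)·181/274 = 9.5317395 × 10^-4.
B: Wₕ = 0.41059441; term = 0.41059441²·(1 − 0.18462063)·2821/2168 = 0.17886674.
Sum = 0.19820298.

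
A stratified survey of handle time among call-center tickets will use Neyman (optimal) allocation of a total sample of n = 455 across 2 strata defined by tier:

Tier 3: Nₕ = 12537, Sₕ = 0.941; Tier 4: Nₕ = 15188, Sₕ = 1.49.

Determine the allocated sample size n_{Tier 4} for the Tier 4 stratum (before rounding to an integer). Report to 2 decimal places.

299.08

Neyman allocation: nₕ = n·NₕSₕ / Σⱼ NⱼSⱼ.
Σ NⱼSⱼ = 12537·0.941 + 15188·1.49 = 34427.437.
n_{Tier 4} = 455·15188·1.49 / 34427.437 = 299.08.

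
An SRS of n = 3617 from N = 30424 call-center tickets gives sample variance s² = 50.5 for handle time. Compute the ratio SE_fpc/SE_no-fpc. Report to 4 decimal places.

0.9387

f = n/N = 3617/30424 = 0.11888641.
SE_no-fpc = √(s²/n) = 0.11816026; SE_fpc = √((1−f)s²/n) = 0.11091426.
Ratio = √(1−f) = 0.93867651.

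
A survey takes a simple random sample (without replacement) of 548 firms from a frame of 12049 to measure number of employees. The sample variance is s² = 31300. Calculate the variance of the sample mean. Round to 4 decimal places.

54.5191

Under SRS without replacement, Var(ȳ) = (1 − f)·s²/n with f = n/N = 548/12049 = 0.04548095.
Var(ȳ) = (1 − 0.04548095)·31300/548 = 0.95451905·57.116788 = 54.519062.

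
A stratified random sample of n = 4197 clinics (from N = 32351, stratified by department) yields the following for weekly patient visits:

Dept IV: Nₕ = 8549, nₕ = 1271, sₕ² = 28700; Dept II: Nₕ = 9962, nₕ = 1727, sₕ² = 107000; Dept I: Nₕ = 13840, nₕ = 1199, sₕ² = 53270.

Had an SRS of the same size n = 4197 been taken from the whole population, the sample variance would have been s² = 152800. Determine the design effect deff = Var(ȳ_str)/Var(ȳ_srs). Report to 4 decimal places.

Var(ȳ_str) = Σ Wₕ²(1−fₕ)sₕ²/nₕ with Wₕ = Nₕ/32351:
  Dept IV: (8549/32351)²·(1−1271/8549)·28700/1271 = 1.3424196
  Dept II: (9962/32351)²·(1−1727/9962)·107000/1727 = 4.856531
  Dept I: (13840/32351)²·(1−1199/13840)·53270/1199 = 7.4268665
  → Var(ȳ_str) = 13.625817.
Var(ȳ_srs) = (1 − 4197/32351)·152800/4197 = 31.683765.
deff = 13.625817 / 31.683765 = 0.4301.

0.4301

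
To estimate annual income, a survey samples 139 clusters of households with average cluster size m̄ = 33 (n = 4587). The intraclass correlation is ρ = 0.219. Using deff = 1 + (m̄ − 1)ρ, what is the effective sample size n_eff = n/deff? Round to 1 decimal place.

572.8

deff = 1 + (33 − 1)·0.219 = 1 + 7.008 = 8.008.
n_eff = 4587 / 8.008 = 572.8.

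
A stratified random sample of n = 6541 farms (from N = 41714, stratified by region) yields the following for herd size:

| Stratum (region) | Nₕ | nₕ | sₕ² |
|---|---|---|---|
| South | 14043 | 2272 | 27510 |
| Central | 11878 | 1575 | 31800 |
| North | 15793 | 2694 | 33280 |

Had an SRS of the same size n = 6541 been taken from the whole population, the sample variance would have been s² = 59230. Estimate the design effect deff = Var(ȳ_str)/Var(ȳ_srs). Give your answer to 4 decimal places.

0.5290

Var(ȳ_str) = Σ Wₕ²(1−fₕ)sₕ²/nₕ with Wₕ = Nₕ/41714:
  South: (14043/41714)²·(1−2272/14043)·27510/2272 = 1.1502489
  Central: (11878/41714)²·(1−1575/11878)·31800/1575 = 1.4200051
  North: (15793/41714)²·(1−2694/15793)·33280/2694 = 1.4686721
  → Var(ȳ_str) = 4.0389261.
Var(ȳ_srs) = (1 − 6541/41714)·59230/6541 = 7.6352834.
deff = 4.0389261 / 7.6352834 = 0.5290.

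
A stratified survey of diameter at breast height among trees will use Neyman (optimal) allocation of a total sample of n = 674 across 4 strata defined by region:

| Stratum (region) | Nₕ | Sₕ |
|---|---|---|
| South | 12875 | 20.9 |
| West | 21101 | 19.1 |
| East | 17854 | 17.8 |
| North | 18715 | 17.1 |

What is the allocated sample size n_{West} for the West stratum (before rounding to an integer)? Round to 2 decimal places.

Neyman allocation: nₕ = n·NₕSₕ / Σⱼ NⱼSⱼ.
Σ NⱼSⱼ = 12875·20.9 + 21101·19.1 + 17854·17.8 + 18715·17.1 = 1.3099443 × 10^6.
n_{West} = 674·21101·19.1 / (1.3099443 × 10^6) = 207.37.

207.37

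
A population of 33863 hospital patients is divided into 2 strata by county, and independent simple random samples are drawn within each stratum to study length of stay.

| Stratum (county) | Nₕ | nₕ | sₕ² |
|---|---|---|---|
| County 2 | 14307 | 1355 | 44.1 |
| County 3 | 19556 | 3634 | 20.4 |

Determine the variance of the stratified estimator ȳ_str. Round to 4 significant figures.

Var(ȳ_str) = Σₕ Wₕ²(1 − fₕ)sₕ²/nₕ with Wₕ = Nₕ/N, N = 33863.
County 2: Wₕ = 0.42249653; term = 0.42249653²·(1 − 0.09470888)·44.1/1355 = 0.0052593715.
County 3: Wₕ = 0.57750347; term = 0.57750347²·(1 − 0.18582532)·20.4/3634 = 0.0015243056.
Sum = 0.0067836771.

0.006784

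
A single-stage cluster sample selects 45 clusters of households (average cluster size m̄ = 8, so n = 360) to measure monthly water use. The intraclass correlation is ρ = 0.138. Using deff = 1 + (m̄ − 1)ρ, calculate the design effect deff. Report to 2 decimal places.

1.97

deff = 1 + (8 − 1)·0.138 = 1 + 0.966 = 1.966.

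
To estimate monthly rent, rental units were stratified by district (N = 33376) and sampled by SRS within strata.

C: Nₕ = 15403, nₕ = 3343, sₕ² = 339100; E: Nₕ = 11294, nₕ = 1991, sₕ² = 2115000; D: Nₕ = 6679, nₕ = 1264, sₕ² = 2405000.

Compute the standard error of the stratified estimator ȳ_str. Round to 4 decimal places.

13.3747

Var(ȳ_str) = Σₕ Wₕ²(1 − fₕ)sₕ²/nₕ with Wₕ = Nₕ/N, N = 33376.
C: Wₕ = 0.46149928; term = 0.46149928²·(1 − 0.21703564)·339100/3343 = 16.915135.
E: Wₕ = 0.33838686; term = 0.33838686²·(1 − 0.17628829)·2115000/1991 = 100.19391.
D: Wₕ = 0.20011385; term = 0.20011385²·(1 − 0.18924989)·2405000/1264 = 61.774514.
Sum = 178.88356.
SE = √(178.88356) = 13.3747.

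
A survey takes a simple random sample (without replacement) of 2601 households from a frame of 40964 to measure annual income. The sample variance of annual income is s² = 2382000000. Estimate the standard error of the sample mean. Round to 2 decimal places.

Under SRS without replacement, Var(ȳ) = (1 − f)·s²/n with f = n/N = 2601/40964 = 0.06349478.
Var(ȳ) = (1 − 0.06349478)·2382000000/2601 = 0.93650522·915801.61 = 857653.
SE(ȳ) = √(857653) = 926.10.

926.10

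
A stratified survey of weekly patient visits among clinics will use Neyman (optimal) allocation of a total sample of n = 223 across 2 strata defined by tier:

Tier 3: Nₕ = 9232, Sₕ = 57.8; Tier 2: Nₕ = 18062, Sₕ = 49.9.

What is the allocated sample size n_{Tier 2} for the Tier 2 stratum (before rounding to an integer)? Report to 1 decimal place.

140.1

Neyman allocation: nₕ = n·NₕSₕ / Σⱼ NⱼSⱼ.
Σ NⱼSⱼ = 9232·57.8 + 18062·49.9 = 1.4349034 × 10^6.
n_{Tier 2} = 223·18062·49.9 / (1.4349034 × 10^6) = 140.1.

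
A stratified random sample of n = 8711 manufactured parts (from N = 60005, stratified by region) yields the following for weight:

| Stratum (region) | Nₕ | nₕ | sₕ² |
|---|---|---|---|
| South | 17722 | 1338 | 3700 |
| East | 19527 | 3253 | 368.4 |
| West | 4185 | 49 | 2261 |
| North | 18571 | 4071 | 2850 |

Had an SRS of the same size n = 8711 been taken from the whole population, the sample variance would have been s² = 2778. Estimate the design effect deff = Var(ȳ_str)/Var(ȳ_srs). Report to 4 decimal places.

Var(ȳ_str) = Σ Wₕ²(1−fₕ)sₕ²/nₕ with Wₕ = Nₕ/60005:
  South: (17722/60005)²·(1−1338/17722)·3700/1338 = 0.22299925
  East: (19527/60005)²·(1−3253/19527)·368.4/3253 = 0.0099951776
  West: (4185/60005)²·(1−49/4185)·2261/49 = 0.2218225
  North: (18571/60005)²·(1−4071/18571)·2850/4071 = 0.052356688
  → Var(ȳ_str) = 0.50717362.
Var(ȳ_srs) = (1 − 8711/60005)·2778/8711 = 0.27261099.
deff = 0.50717362 / 0.27261099 = 1.8604.

1.8604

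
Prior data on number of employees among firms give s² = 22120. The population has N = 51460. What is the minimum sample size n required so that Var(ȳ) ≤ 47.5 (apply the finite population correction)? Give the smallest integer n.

462

Without fpc, n₀ = s²/D = 22120/47.5 = 465.6842.
With fpc, (1 − n/N)·s²/n ≤ D requires n ≥ n₀/(1 + n₀/N) = 465.6842/(1 + 465.6842/51460) = 461.5078.
Rounding up, n = 462.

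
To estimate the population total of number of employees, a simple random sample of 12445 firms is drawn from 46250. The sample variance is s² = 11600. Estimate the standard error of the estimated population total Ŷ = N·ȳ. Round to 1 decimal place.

38174.9

Var(Ŷ) = N²·Var(ȳ) = N²·(1 − n/N)·s²/n.
f = 12445/46250 = 0.26908108; Var(ȳ) = 0.73091892·11600/12445 = 0.68129043.
Var(Ŷ) = 46250² · 0.68129043 = 1.4573228 × 10^9.
SE(Ŷ) = √(1.4573228 × 10^9) = 38174.9.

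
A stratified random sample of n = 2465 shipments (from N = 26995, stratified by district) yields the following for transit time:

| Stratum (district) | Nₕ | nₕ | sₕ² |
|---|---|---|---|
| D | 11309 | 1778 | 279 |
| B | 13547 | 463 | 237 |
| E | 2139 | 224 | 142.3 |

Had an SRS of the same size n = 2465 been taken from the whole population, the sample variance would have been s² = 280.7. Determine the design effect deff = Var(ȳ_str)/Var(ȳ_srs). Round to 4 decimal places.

Var(ȳ_str) = Σ Wₕ²(1−fₕ)sₕ²/nₕ with Wₕ = Nₕ/26995:
  D: (11309/26995)²·(1−1778/11309)·279/1778 = 0.023209643
  B: (13547/26995)²·(1−463/13547)·237/463 = 0.1245043
  E: (2139/26995)²·(1−224/2139)·142.3/224 = 0.003570835
  → Var(ȳ_str) = 0.15128478.
Var(ȳ_srs) = (1 − 2465/26995)·280.7/2465 = 0.10347602.
deff = 0.15128478 / 0.10347602 = 1.4620.

1.4620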